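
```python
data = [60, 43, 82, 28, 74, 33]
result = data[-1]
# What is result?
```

data has length 6. Negative index -1 maps to positive index 6 + (-1) = 5. data[5] = 33.

33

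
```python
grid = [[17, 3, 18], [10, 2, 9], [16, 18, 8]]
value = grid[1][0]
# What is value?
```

grid[1] = [10, 2, 9]. Taking column 0 of that row yields 10.

10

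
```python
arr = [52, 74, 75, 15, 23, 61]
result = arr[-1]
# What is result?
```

arr has length 6. Negative index -1 maps to positive index 6 + (-1) = 5. arr[5] = 61.

61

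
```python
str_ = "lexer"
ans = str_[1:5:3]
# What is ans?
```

str_ has length 5. The slice str_[1:5:3] selects indices [1, 4] (1->'e', 4->'r'), giving 'er'.

'er'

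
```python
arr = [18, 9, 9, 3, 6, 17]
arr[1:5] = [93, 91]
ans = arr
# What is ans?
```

arr starts as [18, 9, 9, 3, 6, 17] (length 6). The slice arr[1:5] covers indices [1, 2, 3, 4] with values [9, 9, 3, 6]. Replacing that slice with [93, 91] (different length) produces [18, 93, 91, 17].

[18, 93, 91, 17]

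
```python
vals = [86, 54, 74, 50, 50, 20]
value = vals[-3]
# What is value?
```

vals has length 6. Negative index -3 maps to positive index 6 + (-3) = 3. vals[3] = 50.

50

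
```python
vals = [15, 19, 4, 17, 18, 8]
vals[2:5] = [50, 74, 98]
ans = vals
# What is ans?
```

vals starts as [15, 19, 4, 17, 18, 8] (length 6). The slice vals[2:5] covers indices [2, 3, 4] with values [4, 17, 18]. Replacing that slice with [50, 74, 98] (same length) produces [15, 19, 50, 74, 98, 8].

[15, 19, 50, 74, 98, 8]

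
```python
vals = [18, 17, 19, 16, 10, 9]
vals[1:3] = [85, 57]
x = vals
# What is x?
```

vals starts as [18, 17, 19, 16, 10, 9] (length 6). The slice vals[1:3] covers indices [1, 2] with values [17, 19]. Replacing that slice with [85, 57] (same length) produces [18, 85, 57, 16, 10, 9].

[18, 85, 57, 16, 10, 9]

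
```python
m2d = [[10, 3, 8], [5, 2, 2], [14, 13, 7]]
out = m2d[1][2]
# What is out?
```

m2d[1] = [5, 2, 2]. Taking column 2 of that row yields 2.

2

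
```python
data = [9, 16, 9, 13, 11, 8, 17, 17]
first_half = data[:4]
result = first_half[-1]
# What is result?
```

data has length 8. The slice data[:4] selects indices [0, 1, 2, 3] (0->9, 1->16, 2->9, 3->13), giving [9, 16, 9, 13]. So first_half = [9, 16, 9, 13]. Then first_half[-1] = 13.

13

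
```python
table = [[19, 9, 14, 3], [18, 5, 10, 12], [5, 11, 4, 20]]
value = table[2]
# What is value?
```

table has 3 rows. Row 2 is [5, 11, 4, 20].

[5, 11, 4, 20]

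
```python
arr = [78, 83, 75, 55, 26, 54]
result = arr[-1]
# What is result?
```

arr has length 6. Negative index -1 maps to positive index 6 + (-1) = 5. arr[5] = 54.

54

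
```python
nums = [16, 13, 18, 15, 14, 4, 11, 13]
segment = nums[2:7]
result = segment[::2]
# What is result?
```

nums has length 8. The slice nums[2:7] selects indices [2, 3, 4, 5, 6] (2->18, 3->15, 4->14, 5->4, 6->11), giving [18, 15, 14, 4, 11]. So segment = [18, 15, 14, 4, 11]. segment has length 5. The slice segment[::2] selects indices [0, 2, 4] (0->18, 2->14, 4->11), giving [18, 14, 11].

[18, 14, 11]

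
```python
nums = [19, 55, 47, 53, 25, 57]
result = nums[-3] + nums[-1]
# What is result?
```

nums has length 6. Negative index -3 maps to positive index 6 + (-3) = 3. nums[3] = 53.
nums has length 6. Negative index -1 maps to positive index 6 + (-1) = 5. nums[5] = 57.
Sum: 53 + 57 = 110.

110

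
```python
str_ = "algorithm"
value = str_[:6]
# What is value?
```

str_ has length 9. The slice str_[:6] selects indices [0, 1, 2, 3, 4, 5] (0->'a', 1->'l', 2->'g', 3->'o', 4->'r', 5->'i'), giving 'algori'.

'algori'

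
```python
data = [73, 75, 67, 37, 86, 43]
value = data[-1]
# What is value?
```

data has length 6. Negative index -1 maps to positive index 6 + (-1) = 5. data[5] = 43.

43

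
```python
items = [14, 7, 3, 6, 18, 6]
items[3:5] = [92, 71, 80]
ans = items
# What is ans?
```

items starts as [14, 7, 3, 6, 18, 6] (length 6). The slice items[3:5] covers indices [3, 4] with values [6, 18]. Replacing that slice with [92, 71, 80] (different length) produces [14, 7, 3, 92, 71, 80, 6].

[14, 7, 3, 92, 71, 80, 6]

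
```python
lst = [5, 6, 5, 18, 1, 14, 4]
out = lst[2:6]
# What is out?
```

lst has length 7. The slice lst[2:6] selects indices [2, 3, 4, 5] (2->5, 3->18, 4->1, 5->14), giving [5, 18, 1, 14].

[5, 18, 1, 14]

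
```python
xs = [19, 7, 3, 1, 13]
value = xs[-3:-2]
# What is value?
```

xs has length 5. The slice xs[-3:-2] selects indices [2] (2->3), giving [3].

[3]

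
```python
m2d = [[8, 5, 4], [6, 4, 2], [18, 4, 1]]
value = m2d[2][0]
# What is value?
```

m2d[2] = [18, 4, 1]. Taking column 0 of that row yields 18.

18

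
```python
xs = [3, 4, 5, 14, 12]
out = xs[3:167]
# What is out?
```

xs has length 5. The slice xs[3:167] selects indices [3, 4] (3->14, 4->12), giving [14, 12].

[14, 12]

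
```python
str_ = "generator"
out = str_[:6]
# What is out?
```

str_ has length 9. The slice str_[:6] selects indices [0, 1, 2, 3, 4, 5] (0->'g', 1->'e', 2->'n', 3->'e', 4->'r', 5->'a'), giving 'genera'.

'genera'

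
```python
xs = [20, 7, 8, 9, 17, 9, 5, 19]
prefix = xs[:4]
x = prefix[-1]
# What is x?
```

xs has length 8. The slice xs[:4] selects indices [0, 1, 2, 3] (0->20, 1->7, 2->8, 3->9), giving [20, 7, 8, 9]. So prefix = [20, 7, 8, 9]. Then prefix[-1] = 9.

9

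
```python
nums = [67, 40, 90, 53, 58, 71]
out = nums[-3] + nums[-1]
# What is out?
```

nums has length 6. Negative index -3 maps to positive index 6 + (-3) = 3. nums[3] = 53.
nums has length 6. Negative index -1 maps to positive index 6 + (-1) = 5. nums[5] = 71.
Sum: 53 + 71 = 124.

124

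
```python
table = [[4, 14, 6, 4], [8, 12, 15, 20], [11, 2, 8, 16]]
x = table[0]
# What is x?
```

table has 3 rows. Row 0 is [4, 14, 6, 4].

[4, 14, 6, 4]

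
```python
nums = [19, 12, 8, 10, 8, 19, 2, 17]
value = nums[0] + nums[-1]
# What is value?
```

nums has length 8. nums[0] = 19.
nums has length 8. Negative index -1 maps to positive index 8 + (-1) = 7. nums[7] = 17.
Sum: 19 + 17 = 36.

36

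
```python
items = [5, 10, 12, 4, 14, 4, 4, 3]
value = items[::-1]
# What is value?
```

items has length 8. The slice items[::-1] selects indices [7, 6, 5, 4, 3, 2, 1, 0] (7->3, 6->4, 5->4, 4->14, 3->4, 2->12, 1->10, 0->5), giving [3, 4, 4, 14, 4, 12, 10, 5].

[3, 4, 4, 14, 4, 12, 10, 5]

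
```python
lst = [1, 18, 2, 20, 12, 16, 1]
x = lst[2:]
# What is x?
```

lst has length 7. The slice lst[2:] selects indices [2, 3, 4, 5, 6] (2->2, 3->20, 4->12, 5->16, 6->1), giving [2, 20, 12, 16, 1].

[2, 20, 12, 16, 1]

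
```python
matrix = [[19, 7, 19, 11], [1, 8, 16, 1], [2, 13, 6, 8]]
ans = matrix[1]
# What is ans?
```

matrix has 3 rows. Row 1 is [1, 8, 16, 1].

[1, 8, 16, 1]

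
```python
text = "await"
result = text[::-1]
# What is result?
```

text has length 5. The slice text[::-1] selects indices [4, 3, 2, 1, 0] (4->'t', 3->'i', 2->'a', 1->'w', 0->'a'), giving 'tiawa'.

'tiawa'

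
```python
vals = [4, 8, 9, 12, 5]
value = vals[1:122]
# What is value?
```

vals has length 5. The slice vals[1:122] selects indices [1, 2, 3, 4] (1->8, 2->9, 3->12, 4->5), giving [8, 9, 12, 5].

[8, 9, 12, 5]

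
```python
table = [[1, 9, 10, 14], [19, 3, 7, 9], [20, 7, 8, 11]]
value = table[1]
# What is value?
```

table has 3 rows. Row 1 is [19, 3, 7, 9].

[19, 3, 7, 9]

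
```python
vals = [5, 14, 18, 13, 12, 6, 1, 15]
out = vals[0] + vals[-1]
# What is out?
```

vals has length 8. vals[0] = 5.
vals has length 8. Negative index -1 maps to positive index 8 + (-1) = 7. vals[7] = 15.
Sum: 5 + 15 = 20.

20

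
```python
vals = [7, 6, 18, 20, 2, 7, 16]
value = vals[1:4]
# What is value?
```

vals has length 7. The slice vals[1:4] selects indices [1, 2, 3] (1->6, 2->18, 3->20), giving [6, 18, 20].

[6, 18, 20]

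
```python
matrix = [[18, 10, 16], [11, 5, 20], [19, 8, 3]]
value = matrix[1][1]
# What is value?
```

matrix[1] = [11, 5, 20]. Taking column 1 of that row yields 5.

5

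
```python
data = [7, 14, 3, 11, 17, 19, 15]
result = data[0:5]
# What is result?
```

data has length 7. The slice data[0:5] selects indices [0, 1, 2, 3, 4] (0->7, 1->14, 2->3, 3->11, 4->17), giving [7, 14, 3, 11, 17].

[7, 14, 3, 11, 17]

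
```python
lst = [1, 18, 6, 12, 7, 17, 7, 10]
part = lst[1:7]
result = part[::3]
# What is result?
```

lst has length 8. The slice lst[1:7] selects indices [1, 2, 3, 4, 5, 6] (1->18, 2->6, 3->12, 4->7, 5->17, 6->7), giving [18, 6, 12, 7, 17, 7]. So part = [18, 6, 12, 7, 17, 7]. part has length 6. The slice part[::3] selects indices [0, 3] (0->18, 3->7), giving [18, 7].

[18, 7]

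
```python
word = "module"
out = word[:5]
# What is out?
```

word has length 6. The slice word[:5] selects indices [0, 1, 2, 3, 4] (0->'m', 1->'o', 2->'d', 3->'u', 4->'l'), giving 'modul'.

'modul'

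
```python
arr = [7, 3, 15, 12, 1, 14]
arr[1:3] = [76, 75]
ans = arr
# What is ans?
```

arr starts as [7, 3, 15, 12, 1, 14] (length 6). The slice arr[1:3] covers indices [1, 2] with values [3, 15]. Replacing that slice with [76, 75] (same length) produces [7, 76, 75, 12, 1, 14].

[7, 76, 75, 12, 1, 14]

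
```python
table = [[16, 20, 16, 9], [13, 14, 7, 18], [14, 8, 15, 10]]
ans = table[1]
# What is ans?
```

table has 3 rows. Row 1 is [13, 14, 7, 18].

[13, 14, 7, 18]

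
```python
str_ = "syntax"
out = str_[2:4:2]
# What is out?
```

str_ has length 6. The slice str_[2:4:2] selects indices [2] (2->'n'), giving 'n'.

'n'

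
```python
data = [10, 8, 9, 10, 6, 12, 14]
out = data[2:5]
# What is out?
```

data has length 7. The slice data[2:5] selects indices [2, 3, 4] (2->9, 3->10, 4->6), giving [9, 10, 6].

[9, 10, 6]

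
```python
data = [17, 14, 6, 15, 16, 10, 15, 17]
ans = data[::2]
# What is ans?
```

data has length 8. The slice data[::2] selects indices [0, 2, 4, 6] (0->17, 2->6, 4->16, 6->15), giving [17, 6, 16, 15].

[17, 6, 16, 15]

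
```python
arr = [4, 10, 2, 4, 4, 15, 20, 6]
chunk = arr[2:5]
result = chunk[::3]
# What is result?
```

arr has length 8. The slice arr[2:5] selects indices [2, 3, 4] (2->2, 3->4, 4->4), giving [2, 4, 4]. So chunk = [2, 4, 4]. chunk has length 3. The slice chunk[::3] selects indices [0] (0->2), giving [2].

[2]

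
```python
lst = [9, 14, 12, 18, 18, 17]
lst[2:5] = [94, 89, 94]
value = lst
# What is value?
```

lst starts as [9, 14, 12, 18, 18, 17] (length 6). The slice lst[2:5] covers indices [2, 3, 4] with values [12, 18, 18]. Replacing that slice with [94, 89, 94] (same length) produces [9, 14, 94, 89, 94, 17].

[9, 14, 94, 89, 94, 17]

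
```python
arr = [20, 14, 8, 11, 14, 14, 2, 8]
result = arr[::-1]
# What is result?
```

arr has length 8. The slice arr[::-1] selects indices [7, 6, 5, 4, 3, 2, 1, 0] (7->8, 6->2, 5->14, 4->14, 3->11, 2->8, 1->14, 0->20), giving [8, 2, 14, 14, 11, 8, 14, 20].

[8, 2, 14, 14, 11, 8, 14, 20]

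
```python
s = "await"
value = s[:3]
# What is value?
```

s has length 5. The slice s[:3] selects indices [0, 1, 2] (0->'a', 1->'w', 2->'a'), giving 'awa'.

'awa'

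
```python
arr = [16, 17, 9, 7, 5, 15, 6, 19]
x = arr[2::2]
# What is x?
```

arr has length 8. The slice arr[2::2] selects indices [2, 4, 6] (2->9, 4->5, 6->6), giving [9, 5, 6].

[9, 5, 6]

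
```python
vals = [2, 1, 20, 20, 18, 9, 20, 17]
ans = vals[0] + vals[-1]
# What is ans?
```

vals has length 8. vals[0] = 2.
vals has length 8. Negative index -1 maps to positive index 8 + (-1) = 7. vals[7] = 17.
Sum: 2 + 17 = 19.

19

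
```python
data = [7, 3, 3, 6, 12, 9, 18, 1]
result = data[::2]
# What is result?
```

data has length 8. The slice data[::2] selects indices [0, 2, 4, 6] (0->7, 2->3, 4->12, 6->18), giving [7, 3, 12, 18].

[7, 3, 12, 18]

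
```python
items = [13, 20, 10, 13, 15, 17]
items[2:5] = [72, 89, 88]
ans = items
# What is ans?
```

items starts as [13, 20, 10, 13, 15, 17] (length 6). The slice items[2:5] covers indices [2, 3, 4] with values [10, 13, 15]. Replacing that slice with [72, 89, 88] (same length) produces [13, 20, 72, 89, 88, 17].

[13, 20, 72, 89, 88, 17]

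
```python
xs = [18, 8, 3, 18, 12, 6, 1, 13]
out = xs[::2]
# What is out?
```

xs has length 8. The slice xs[::2] selects indices [0, 2, 4, 6] (0->18, 2->3, 4->12, 6->1), giving [18, 3, 12, 1].

[18, 3, 12, 1]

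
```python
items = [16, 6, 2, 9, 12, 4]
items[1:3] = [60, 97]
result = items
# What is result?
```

items starts as [16, 6, 2, 9, 12, 4] (length 6). The slice items[1:3] covers indices [1, 2] with values [6, 2]. Replacing that slice with [60, 97] (same length) produces [16, 60, 97, 9, 12, 4].

[16, 60, 97, 9, 12, 4]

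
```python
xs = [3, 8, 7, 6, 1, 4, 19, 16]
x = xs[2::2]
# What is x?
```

xs has length 8. The slice xs[2::2] selects indices [2, 4, 6] (2->7, 4->1, 6->19), giving [7, 1, 19].

[7, 1, 19]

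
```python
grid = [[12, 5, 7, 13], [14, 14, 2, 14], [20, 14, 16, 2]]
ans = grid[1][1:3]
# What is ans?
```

grid[1] = [14, 14, 2, 14]. grid[1] has length 4. The slice grid[1][1:3] selects indices [1, 2] (1->14, 2->2), giving [14, 2].

[14, 2]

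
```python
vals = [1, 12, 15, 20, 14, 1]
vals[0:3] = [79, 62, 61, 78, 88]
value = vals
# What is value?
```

vals starts as [1, 12, 15, 20, 14, 1] (length 6). The slice vals[0:3] covers indices [0, 1, 2] with values [1, 12, 15]. Replacing that slice with [79, 62, 61, 78, 88] (different length) produces [79, 62, 61, 78, 88, 20, 14, 1].

[79, 62, 61, 78, 88, 20, 14, 1]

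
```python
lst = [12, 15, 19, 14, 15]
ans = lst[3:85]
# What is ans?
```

lst has length 5. The slice lst[3:85] selects indices [3, 4] (3->14, 4->15), giving [14, 15].

[14, 15]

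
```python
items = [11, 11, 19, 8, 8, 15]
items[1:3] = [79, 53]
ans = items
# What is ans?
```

items starts as [11, 11, 19, 8, 8, 15] (length 6). The slice items[1:3] covers indices [1, 2] with values [11, 19]. Replacing that slice with [79, 53] (same length) produces [11, 79, 53, 8, 8, 15].

[11, 79, 53, 8, 8, 15]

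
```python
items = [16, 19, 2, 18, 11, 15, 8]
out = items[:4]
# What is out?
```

items has length 7. The slice items[:4] selects indices [0, 1, 2, 3] (0->16, 1->19, 2->2, 3->18), giving [16, 19, 2, 18].

[16, 19, 2, 18]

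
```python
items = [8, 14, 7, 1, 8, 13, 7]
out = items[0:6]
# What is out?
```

items has length 7. The slice items[0:6] selects indices [0, 1, 2, 3, 4, 5] (0->8, 1->14, 2->7, 3->1, 4->8, 5->13), giving [8, 14, 7, 1, 8, 13].

[8, 14, 7, 1, 8, 13]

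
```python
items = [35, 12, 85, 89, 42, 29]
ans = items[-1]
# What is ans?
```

items has length 6. Negative index -1 maps to positive index 6 + (-1) = 5. items[5] = 29.

29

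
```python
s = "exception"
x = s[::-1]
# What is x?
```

s has length 9. The slice s[::-1] selects indices [8, 7, 6, 5, 4, 3, 2, 1, 0] (8->'n', 7->'o', 6->'i', 5->'t', 4->'p', 3->'e', 2->'c', 1->'x', 0->'e'), giving 'noitpecxe'.

'noitpecxe'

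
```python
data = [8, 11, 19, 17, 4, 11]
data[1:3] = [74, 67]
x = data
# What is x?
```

data starts as [8, 11, 19, 17, 4, 11] (length 6). The slice data[1:3] covers indices [1, 2] with values [11, 19]. Replacing that slice with [74, 67] (same length) produces [8, 74, 67, 17, 4, 11].

[8, 74, 67, 17, 4, 11]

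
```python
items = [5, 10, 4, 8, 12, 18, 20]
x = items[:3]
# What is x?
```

items has length 7. The slice items[:3] selects indices [0, 1, 2] (0->5, 1->10, 2->4), giving [5, 10, 4].

[5, 10, 4]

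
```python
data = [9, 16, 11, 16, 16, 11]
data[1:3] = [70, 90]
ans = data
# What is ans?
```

data starts as [9, 16, 11, 16, 16, 11] (length 6). The slice data[1:3] covers indices [1, 2] with values [16, 11]. Replacing that slice with [70, 90] (same length) produces [9, 70, 90, 16, 16, 11].

[9, 70, 90, 16, 16, 11]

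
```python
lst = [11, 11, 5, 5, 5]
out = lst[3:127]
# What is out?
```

lst has length 5. The slice lst[3:127] selects indices [3, 4] (3->5, 4->5), giving [5, 5].

[5, 5]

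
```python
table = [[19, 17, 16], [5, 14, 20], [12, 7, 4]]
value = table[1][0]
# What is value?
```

table[1] = [5, 14, 20]. Taking column 0 of that row yields 5.

5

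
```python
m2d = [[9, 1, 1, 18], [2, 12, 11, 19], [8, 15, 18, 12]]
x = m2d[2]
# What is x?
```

m2d has 3 rows. Row 2 is [8, 15, 18, 12].

[8, 15, 18, 12]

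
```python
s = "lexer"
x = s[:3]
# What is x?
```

s has length 5. The slice s[:3] selects indices [0, 1, 2] (0->'l', 1->'e', 2->'x'), giving 'lex'.

'lex'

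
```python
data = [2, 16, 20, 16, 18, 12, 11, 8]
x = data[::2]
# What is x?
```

data has length 8. The slice data[::2] selects indices [0, 2, 4, 6] (0->2, 2->20, 4->18, 6->11), giving [2, 20, 18, 11].

[2, 20, 18, 11]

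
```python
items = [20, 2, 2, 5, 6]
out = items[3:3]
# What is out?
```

items has length 5. The slice items[3:3] resolves to an empty index range, so the result is [].

[]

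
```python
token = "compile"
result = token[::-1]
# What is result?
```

token has length 7. The slice token[::-1] selects indices [6, 5, 4, 3, 2, 1, 0] (6->'e', 5->'l', 4->'i', 3->'p', 2->'m', 1->'o', 0->'c'), giving 'elipmoc'.

'elipmoc'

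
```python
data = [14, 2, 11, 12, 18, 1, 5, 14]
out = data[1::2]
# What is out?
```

data has length 8. The slice data[1::2] selects indices [1, 3, 5, 7] (1->2, 3->12, 5->1, 7->14), giving [2, 12, 1, 14].

[2, 12, 1, 14]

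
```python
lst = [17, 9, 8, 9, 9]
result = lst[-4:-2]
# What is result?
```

lst has length 5. The slice lst[-4:-2] selects indices [1, 2] (1->9, 2->8), giving [9, 8].

[9, 8]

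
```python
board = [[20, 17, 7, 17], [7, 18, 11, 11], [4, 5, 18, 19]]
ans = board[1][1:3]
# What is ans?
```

board[1] = [7, 18, 11, 11]. board[1] has length 4. The slice board[1][1:3] selects indices [1, 2] (1->18, 2->11), giving [18, 11].

[18, 11]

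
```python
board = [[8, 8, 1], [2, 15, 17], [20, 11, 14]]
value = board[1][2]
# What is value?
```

board[1] = [2, 15, 17]. Taking column 2 of that row yields 17.

17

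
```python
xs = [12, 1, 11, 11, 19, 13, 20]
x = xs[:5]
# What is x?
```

xs has length 7. The slice xs[:5] selects indices [0, 1, 2, 3, 4] (0->12, 1->1, 2->11, 3->11, 4->19), giving [12, 1, 11, 11, 19].

[12, 1, 11, 11, 19]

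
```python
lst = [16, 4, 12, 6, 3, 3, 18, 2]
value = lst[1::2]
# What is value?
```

lst has length 8. The slice lst[1::2] selects indices [1, 3, 5, 7] (1->4, 3->6, 5->3, 7->2), giving [4, 6, 3, 2].

[4, 6, 3, 2]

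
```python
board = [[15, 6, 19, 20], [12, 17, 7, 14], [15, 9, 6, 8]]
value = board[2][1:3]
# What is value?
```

board[2] = [15, 9, 6, 8]. board[2] has length 4. The slice board[2][1:3] selects indices [1, 2] (1->9, 2->6), giving [9, 6].

[9, 6]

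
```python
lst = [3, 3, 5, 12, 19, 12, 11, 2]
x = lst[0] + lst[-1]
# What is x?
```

lst has length 8. lst[0] = 3.
lst has length 8. Negative index -1 maps to positive index 8 + (-1) = 7. lst[7] = 2.
Sum: 3 + 2 = 5.

5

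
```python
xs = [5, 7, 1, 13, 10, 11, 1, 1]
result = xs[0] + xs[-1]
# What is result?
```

xs has length 8. xs[0] = 5.
xs has length 8. Negative index -1 maps to positive index 8 + (-1) = 7. xs[7] = 1.
Sum: 5 + 1 = 6.

6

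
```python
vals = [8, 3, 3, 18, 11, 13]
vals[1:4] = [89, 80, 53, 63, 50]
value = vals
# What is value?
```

vals starts as [8, 3, 3, 18, 11, 13] (length 6). The slice vals[1:4] covers indices [1, 2, 3] with values [3, 3, 18]. Replacing that slice with [89, 80, 53, 63, 50] (different length) produces [8, 89, 80, 53, 63, 50, 11, 13].

[8, 89, 80, 53, 63, 50, 11, 13]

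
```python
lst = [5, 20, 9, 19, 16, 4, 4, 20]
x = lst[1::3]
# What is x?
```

lst has length 8. The slice lst[1::3] selects indices [1, 4, 7] (1->20, 4->16, 7->20), giving [20, 16, 20].

[20, 16, 20]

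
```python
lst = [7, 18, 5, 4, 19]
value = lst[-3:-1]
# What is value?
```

lst has length 5. The slice lst[-3:-1] selects indices [2, 3] (2->5, 3->4), giving [5, 4].

[5, 4]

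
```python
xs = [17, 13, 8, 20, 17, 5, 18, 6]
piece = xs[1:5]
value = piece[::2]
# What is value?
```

xs has length 8. The slice xs[1:5] selects indices [1, 2, 3, 4] (1->13, 2->8, 3->20, 4->17), giving [13, 8, 20, 17]. So piece = [13, 8, 20, 17]. piece has length 4. The slice piece[::2] selects indices [0, 2] (0->13, 2->20), giving [13, 20].

[13, 20]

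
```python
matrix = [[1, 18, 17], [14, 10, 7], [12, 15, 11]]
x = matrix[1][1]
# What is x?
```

matrix[1] = [14, 10, 7]. Taking column 1 of that row yields 10.

10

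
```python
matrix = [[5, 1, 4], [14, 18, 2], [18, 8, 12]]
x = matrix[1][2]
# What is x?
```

matrix[1] = [14, 18, 2]. Taking column 2 of that row yields 2.

2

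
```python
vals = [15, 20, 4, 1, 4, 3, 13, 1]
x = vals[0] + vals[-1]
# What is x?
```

vals has length 8. vals[0] = 15.
vals has length 8. Negative index -1 maps to positive index 8 + (-1) = 7. vals[7] = 1.
Sum: 15 + 1 = 16.

16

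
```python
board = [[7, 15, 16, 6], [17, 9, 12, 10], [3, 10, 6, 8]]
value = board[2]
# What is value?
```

board has 3 rows. Row 2 is [3, 10, 6, 8].

[3, 10, 6, 8]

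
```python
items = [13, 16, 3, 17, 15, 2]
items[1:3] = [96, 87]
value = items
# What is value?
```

items starts as [13, 16, 3, 17, 15, 2] (length 6). The slice items[1:3] covers indices [1, 2] with values [16, 3]. Replacing that slice with [96, 87] (same length) produces [13, 96, 87, 17, 15, 2].

[13, 96, 87, 17, 15, 2]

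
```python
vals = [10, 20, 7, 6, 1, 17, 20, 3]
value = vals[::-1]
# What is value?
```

vals has length 8. The slice vals[::-1] selects indices [7, 6, 5, 4, 3, 2, 1, 0] (7->3, 6->20, 5->17, 4->1, 3->6, 2->7, 1->20, 0->10), giving [3, 20, 17, 1, 6, 7, 20, 10].

[3, 20, 17, 1, 6, 7, 20, 10]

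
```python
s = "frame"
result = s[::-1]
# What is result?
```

s has length 5. The slice s[::-1] selects indices [4, 3, 2, 1, 0] (4->'e', 3->'m', 2->'a', 1->'r', 0->'f'), giving 'emarf'.

'emarf'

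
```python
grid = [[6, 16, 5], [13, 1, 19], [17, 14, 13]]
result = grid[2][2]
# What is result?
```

grid[2] = [17, 14, 13]. Taking column 2 of that row yields 13.

13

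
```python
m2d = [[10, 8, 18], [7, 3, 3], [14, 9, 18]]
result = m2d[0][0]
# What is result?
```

m2d[0] = [10, 8, 18]. Taking column 0 of that row yields 10.

10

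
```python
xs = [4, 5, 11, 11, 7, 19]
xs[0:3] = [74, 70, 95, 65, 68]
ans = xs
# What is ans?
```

xs starts as [4, 5, 11, 11, 7, 19] (length 6). The slice xs[0:3] covers indices [0, 1, 2] with values [4, 5, 11]. Replacing that slice with [74, 70, 95, 65, 68] (different length) produces [74, 70, 95, 65, 68, 11, 7, 19].

[74, 70, 95, 65, 68, 11, 7, 19]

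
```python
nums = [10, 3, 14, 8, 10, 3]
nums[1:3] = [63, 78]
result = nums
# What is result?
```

nums starts as [10, 3, 14, 8, 10, 3] (length 6). The slice nums[1:3] covers indices [1, 2] with values [3, 14]. Replacing that slice with [63, 78] (same length) produces [10, 63, 78, 8, 10, 3].

[10, 63, 78, 8, 10, 3]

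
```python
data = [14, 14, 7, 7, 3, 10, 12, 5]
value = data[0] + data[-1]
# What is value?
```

data has length 8. data[0] = 14.
data has length 8. Negative index -1 maps to positive index 8 + (-1) = 7. data[7] = 5.
Sum: 14 + 5 = 19.

19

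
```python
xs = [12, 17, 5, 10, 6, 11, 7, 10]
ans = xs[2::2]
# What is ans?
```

xs has length 8. The slice xs[2::2] selects indices [2, 4, 6] (2->5, 4->6, 6->7), giving [5, 6, 7].

[5, 6, 7]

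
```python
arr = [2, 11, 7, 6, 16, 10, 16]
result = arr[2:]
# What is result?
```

arr has length 7. The slice arr[2:] selects indices [2, 3, 4, 5, 6] (2->7, 3->6, 4->16, 5->10, 6->16), giving [7, 6, 16, 10, 16].

[7, 6, 16, 10, 16]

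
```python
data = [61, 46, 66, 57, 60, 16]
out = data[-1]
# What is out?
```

data has length 6. Negative index -1 maps to positive index 6 + (-1) = 5. data[5] = 16.

16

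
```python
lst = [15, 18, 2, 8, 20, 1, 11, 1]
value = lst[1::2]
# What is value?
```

lst has length 8. The slice lst[1::2] selects indices [1, 3, 5, 7] (1->18, 3->8, 5->1, 7->1), giving [18, 8, 1, 1].

[18, 8, 1, 1]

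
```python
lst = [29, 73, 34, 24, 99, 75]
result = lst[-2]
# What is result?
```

lst has length 6. Negative index -2 maps to positive index 6 + (-2) = 4. lst[4] = 99.

99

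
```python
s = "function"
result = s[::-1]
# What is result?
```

s has length 8. The slice s[::-1] selects indices [7, 6, 5, 4, 3, 2, 1, 0] (7->'n', 6->'o', 5->'i', 4->'t', 3->'c', 2->'n', 1->'u', 0->'f'), giving 'noitcnuf'.

'noitcnuf'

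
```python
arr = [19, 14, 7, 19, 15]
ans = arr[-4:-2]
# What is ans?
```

arr has length 5. The slice arr[-4:-2] selects indices [1, 2] (1->14, 2->7), giving [14, 7].

[14, 7]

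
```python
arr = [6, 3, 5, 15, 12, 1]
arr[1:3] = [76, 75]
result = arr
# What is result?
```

arr starts as [6, 3, 5, 15, 12, 1] (length 6). The slice arr[1:3] covers indices [1, 2] with values [3, 5]. Replacing that slice with [76, 75] (same length) produces [6, 76, 75, 15, 12, 1].

[6, 76, 75, 15, 12, 1]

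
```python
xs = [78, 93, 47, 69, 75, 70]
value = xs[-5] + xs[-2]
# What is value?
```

xs has length 6. Negative index -5 maps to positive index 6 + (-5) = 1. xs[1] = 93.
xs has length 6. Negative index -2 maps to positive index 6 + (-2) = 4. xs[4] = 75.
Sum: 93 + 75 = 168.

168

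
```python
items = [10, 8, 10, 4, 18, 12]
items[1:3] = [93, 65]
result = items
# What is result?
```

items starts as [10, 8, 10, 4, 18, 12] (length 6). The slice items[1:3] covers indices [1, 2] with values [8, 10]. Replacing that slice with [93, 65] (same length) produces [10, 93, 65, 4, 18, 12].

[10, 93, 65, 4, 18, 12]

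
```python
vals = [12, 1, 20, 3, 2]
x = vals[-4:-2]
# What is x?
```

vals has length 5. The slice vals[-4:-2] selects indices [1, 2] (1->1, 2->20), giving [1, 20].

[1, 20]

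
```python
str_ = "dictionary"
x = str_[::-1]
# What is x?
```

str_ has length 10. The slice str_[::-1] selects indices [9, 8, 7, 6, 5, 4, 3, 2, 1, 0] (9->'y', 8->'r', 7->'a', 6->'n', 5->'o', 4->'i', 3->'t', 2->'c', 1->'i', 0->'d'), giving 'yranoitcid'.

'yranoitcid'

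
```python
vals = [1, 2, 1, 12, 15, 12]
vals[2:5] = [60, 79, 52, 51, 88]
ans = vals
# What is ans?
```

vals starts as [1, 2, 1, 12, 15, 12] (length 6). The slice vals[2:5] covers indices [2, 3, 4] with values [1, 12, 15]. Replacing that slice with [60, 79, 52, 51, 88] (different length) produces [1, 2, 60, 79, 52, 51, 88, 12].

[1, 2, 60, 79, 52, 51, 88, 12]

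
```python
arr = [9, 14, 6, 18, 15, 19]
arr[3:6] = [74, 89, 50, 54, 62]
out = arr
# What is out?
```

arr starts as [9, 14, 6, 18, 15, 19] (length 6). The slice arr[3:6] covers indices [3, 4, 5] with values [18, 15, 19]. Replacing that slice with [74, 89, 50, 54, 62] (different length) produces [9, 14, 6, 74, 89, 50, 54, 62].

[9, 14, 6, 74, 89, 50, 54, 62]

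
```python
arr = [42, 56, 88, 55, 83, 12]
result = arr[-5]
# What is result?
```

arr has length 6. Negative index -5 maps to positive index 6 + (-5) = 1. arr[1] = 56.

56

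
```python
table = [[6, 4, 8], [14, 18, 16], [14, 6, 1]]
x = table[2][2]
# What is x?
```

table[2] = [14, 6, 1]. Taking column 2 of that row yields 1.

1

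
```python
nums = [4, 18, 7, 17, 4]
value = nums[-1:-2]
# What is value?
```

nums has length 5. The slice nums[-1:-2] resolves to an empty index range, so the result is [].

[]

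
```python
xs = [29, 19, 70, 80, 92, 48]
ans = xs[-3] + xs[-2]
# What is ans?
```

xs has length 6. Negative index -3 maps to positive index 6 + (-3) = 3. xs[3] = 80.
xs has length 6. Negative index -2 maps to positive index 6 + (-2) = 4. xs[4] = 92.
Sum: 80 + 92 = 172.

172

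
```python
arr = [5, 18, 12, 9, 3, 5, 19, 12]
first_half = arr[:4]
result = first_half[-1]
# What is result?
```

arr has length 8. The slice arr[:4] selects indices [0, 1, 2, 3] (0->5, 1->18, 2->12, 3->9), giving [5, 18, 12, 9]. So first_half = [5, 18, 12, 9]. Then first_half[-1] = 9.

9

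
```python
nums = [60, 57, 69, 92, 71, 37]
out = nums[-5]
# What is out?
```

nums has length 6. Negative index -5 maps to positive index 6 + (-5) = 1. nums[1] = 57.

57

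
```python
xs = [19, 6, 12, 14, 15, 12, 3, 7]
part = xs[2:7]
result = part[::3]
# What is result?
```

xs has length 8. The slice xs[2:7] selects indices [2, 3, 4, 5, 6] (2->12, 3->14, 4->15, 5->12, 6->3), giving [12, 14, 15, 12, 3]. So part = [12, 14, 15, 12, 3]. part has length 5. The slice part[::3] selects indices [0, 3] (0->12, 3->12), giving [12, 12].

[12, 12]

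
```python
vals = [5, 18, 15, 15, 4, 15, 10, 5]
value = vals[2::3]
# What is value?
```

vals has length 8. The slice vals[2::3] selects indices [2, 5] (2->15, 5->15), giving [15, 15].

[15, 15]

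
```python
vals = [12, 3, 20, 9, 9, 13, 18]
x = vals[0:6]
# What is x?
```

vals has length 7. The slice vals[0:6] selects indices [0, 1, 2, 3, 4, 5] (0->12, 1->3, 2->20, 3->9, 4->9, 5->13), giving [12, 3, 20, 9, 9, 13].

[12, 3, 20, 9, 9, 13]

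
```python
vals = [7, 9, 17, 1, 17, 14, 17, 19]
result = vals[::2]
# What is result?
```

vals has length 8. The slice vals[::2] selects indices [0, 2, 4, 6] (0->7, 2->17, 4->17, 6->17), giving [7, 17, 17, 17].

[7, 17, 17, 17]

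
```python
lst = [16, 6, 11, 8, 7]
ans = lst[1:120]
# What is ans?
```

lst has length 5. The slice lst[1:120] selects indices [1, 2, 3, 4] (1->6, 2->11, 3->8, 4->7), giving [6, 11, 8, 7].

[6, 11, 8, 7]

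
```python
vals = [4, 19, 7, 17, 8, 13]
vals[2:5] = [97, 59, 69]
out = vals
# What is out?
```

vals starts as [4, 19, 7, 17, 8, 13] (length 6). The slice vals[2:5] covers indices [2, 3, 4] with values [7, 17, 8]. Replacing that slice with [97, 59, 69] (same length) produces [4, 19, 97, 59, 69, 13].

[4, 19, 97, 59, 69, 13]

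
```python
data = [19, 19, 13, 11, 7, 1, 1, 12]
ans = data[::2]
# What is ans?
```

data has length 8. The slice data[::2] selects indices [0, 2, 4, 6] (0->19, 2->13, 4->7, 6->1), giving [19, 13, 7, 1].

[19, 13, 7, 1]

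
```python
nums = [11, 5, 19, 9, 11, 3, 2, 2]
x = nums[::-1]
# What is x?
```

nums has length 8. The slice nums[::-1] selects indices [7, 6, 5, 4, 3, 2, 1, 0] (7->2, 6->2, 5->3, 4->11, 3->9, 2->19, 1->5, 0->11), giving [2, 2, 3, 11, 9, 19, 5, 11].

[2, 2, 3, 11, 9, 19, 5, 11]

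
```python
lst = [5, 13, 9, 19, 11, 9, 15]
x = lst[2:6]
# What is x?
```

lst has length 7. The slice lst[2:6] selects indices [2, 3, 4, 5] (2->9, 3->19, 4->11, 5->9), giving [9, 19, 11, 9].

[9, 19, 11, 9]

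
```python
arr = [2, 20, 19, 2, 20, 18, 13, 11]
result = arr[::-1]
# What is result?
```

arr has length 8. The slice arr[::-1] selects indices [7, 6, 5, 4, 3, 2, 1, 0] (7->11, 6->13, 5->18, 4->20, 3->2, 2->19, 1->20, 0->2), giving [11, 13, 18, 20, 2, 19, 20, 2].

[11, 13, 18, 20, 2, 19, 20, 2]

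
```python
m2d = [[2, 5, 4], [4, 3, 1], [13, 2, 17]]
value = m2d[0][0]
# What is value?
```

m2d[0] = [2, 5, 4]. Taking column 0 of that row yields 2.

2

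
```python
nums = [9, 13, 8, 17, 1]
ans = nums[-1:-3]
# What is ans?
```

nums has length 5. The slice nums[-1:-3] resolves to an empty index range, so the result is [].

[]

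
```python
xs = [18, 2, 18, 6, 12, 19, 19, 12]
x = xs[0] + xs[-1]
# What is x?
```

xs has length 8. xs[0] = 18.
xs has length 8. Negative index -1 maps to positive index 8 + (-1) = 7. xs[7] = 12.
Sum: 18 + 12 = 30.

30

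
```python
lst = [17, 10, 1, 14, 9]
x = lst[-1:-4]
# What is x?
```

lst has length 5. The slice lst[-1:-4] resolves to an empty index range, so the result is [].

[]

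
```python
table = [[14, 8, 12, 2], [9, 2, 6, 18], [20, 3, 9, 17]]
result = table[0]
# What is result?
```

table has 3 rows. Row 0 is [14, 8, 12, 2].

[14, 8, 12, 2]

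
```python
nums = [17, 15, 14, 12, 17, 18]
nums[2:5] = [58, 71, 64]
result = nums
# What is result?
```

nums starts as [17, 15, 14, 12, 17, 18] (length 6). The slice nums[2:5] covers indices [2, 3, 4] with values [14, 12, 17]. Replacing that slice with [58, 71, 64] (same length) produces [17, 15, 58, 71, 64, 18].

[17, 15, 58, 71, 64, 18]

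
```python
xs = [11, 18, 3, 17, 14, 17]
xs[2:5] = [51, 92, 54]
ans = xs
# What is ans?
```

xs starts as [11, 18, 3, 17, 14, 17] (length 6). The slice xs[2:5] covers indices [2, 3, 4] with values [3, 17, 14]. Replacing that slice with [51, 92, 54] (same length) produces [11, 18, 51, 92, 54, 17].

[11, 18, 51, 92, 54, 17]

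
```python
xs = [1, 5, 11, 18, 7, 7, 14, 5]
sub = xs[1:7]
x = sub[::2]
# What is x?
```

xs has length 8. The slice xs[1:7] selects indices [1, 2, 3, 4, 5, 6] (1->5, 2->11, 3->18, 4->7, 5->7, 6->14), giving [5, 11, 18, 7, 7, 14]. So sub = [5, 11, 18, 7, 7, 14]. sub has length 6. The slice sub[::2] selects indices [0, 2, 4] (0->5, 2->18, 4->7), giving [5, 18, 7].

[5, 18, 7]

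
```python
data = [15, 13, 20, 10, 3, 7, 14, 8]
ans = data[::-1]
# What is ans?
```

data has length 8. The slice data[::-1] selects indices [7, 6, 5, 4, 3, 2, 1, 0] (7->8, 6->14, 5->7, 4->3, 3->10, 2->20, 1->13, 0->15), giving [8, 14, 7, 3, 10, 20, 13, 15].

[8, 14, 7, 3, 10, 20, 13, 15]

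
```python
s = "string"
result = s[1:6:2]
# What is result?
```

s has length 6. The slice s[1:6:2] selects indices [1, 3, 5] (1->'t', 3->'i', 5->'g'), giving 'tig'.

'tig'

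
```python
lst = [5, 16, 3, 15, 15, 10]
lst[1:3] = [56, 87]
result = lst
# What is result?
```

lst starts as [5, 16, 3, 15, 15, 10] (length 6). The slice lst[1:3] covers indices [1, 2] with values [16, 3]. Replacing that slice with [56, 87] (same length) produces [5, 56, 87, 15, 15, 10].

[5, 56, 87, 15, 15, 10]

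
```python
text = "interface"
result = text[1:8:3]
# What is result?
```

text has length 9. The slice text[1:8:3] selects indices [1, 4, 7] (1->'n', 4->'r', 7->'c'), giving 'nrc'.

'nrc'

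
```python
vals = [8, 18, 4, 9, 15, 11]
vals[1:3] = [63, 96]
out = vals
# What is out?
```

vals starts as [8, 18, 4, 9, 15, 11] (length 6). The slice vals[1:3] covers indices [1, 2] with values [18, 4]. Replacing that slice with [63, 96] (same length) produces [8, 63, 96, 9, 15, 11].

[8, 63, 96, 9, 15, 11]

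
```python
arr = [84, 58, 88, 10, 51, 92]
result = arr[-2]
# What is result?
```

arr has length 6. Negative index -2 maps to positive index 6 + (-2) = 4. arr[4] = 51.

51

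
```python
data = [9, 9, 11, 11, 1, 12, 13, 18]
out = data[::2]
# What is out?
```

data has length 8. The slice data[::2] selects indices [0, 2, 4, 6] (0->9, 2->11, 4->1, 6->13), giving [9, 11, 1, 13].

[9, 11, 1, 13]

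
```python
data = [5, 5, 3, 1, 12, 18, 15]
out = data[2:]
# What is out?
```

data has length 7. The slice data[2:] selects indices [2, 3, 4, 5, 6] (2->3, 3->1, 4->12, 5->18, 6->15), giving [3, 1, 12, 18, 15].

[3, 1, 12, 18, 15]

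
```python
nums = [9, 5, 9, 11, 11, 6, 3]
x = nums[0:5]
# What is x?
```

nums has length 7. The slice nums[0:5] selects indices [0, 1, 2, 3, 4] (0->9, 1->5, 2->9, 3->11, 4->11), giving [9, 5, 9, 11, 11].

[9, 5, 9, 11, 11]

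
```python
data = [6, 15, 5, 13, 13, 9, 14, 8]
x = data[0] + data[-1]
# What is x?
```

data has length 8. data[0] = 6.
data has length 8. Negative index -1 maps to positive index 8 + (-1) = 7. data[7] = 8.
Sum: 6 + 8 = 14.

14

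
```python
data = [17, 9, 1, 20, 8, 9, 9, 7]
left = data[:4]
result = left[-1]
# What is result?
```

data has length 8. The slice data[:4] selects indices [0, 1, 2, 3] (0->17, 1->9, 2->1, 3->20), giving [17, 9, 1, 20]. So left = [17, 9, 1, 20]. Then left[-1] = 20.

20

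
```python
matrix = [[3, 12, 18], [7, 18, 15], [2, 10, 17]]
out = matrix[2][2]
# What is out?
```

matrix[2] = [2, 10, 17]. Taking column 2 of that row yields 17.

17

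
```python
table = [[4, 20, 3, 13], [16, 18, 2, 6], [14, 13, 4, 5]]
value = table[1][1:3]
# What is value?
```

table[1] = [16, 18, 2, 6]. table[1] has length 4. The slice table[1][1:3] selects indices [1, 2] (1->18, 2->2), giving [18, 2].

[18, 2]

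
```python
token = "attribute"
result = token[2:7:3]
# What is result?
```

token has length 9. The slice token[2:7:3] selects indices [2, 5] (2->'t', 5->'b'), giving 'tb'.

'tb'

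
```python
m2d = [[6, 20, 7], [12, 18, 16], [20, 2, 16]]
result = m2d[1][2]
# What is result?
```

m2d[1] = [12, 18, 16]. Taking column 2 of that row yields 16.

16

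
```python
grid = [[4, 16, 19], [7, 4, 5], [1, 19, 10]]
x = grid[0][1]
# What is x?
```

grid[0] = [4, 16, 19]. Taking column 1 of that row yields 16.

16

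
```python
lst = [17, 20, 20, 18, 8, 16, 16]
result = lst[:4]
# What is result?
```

lst has length 7. The slice lst[:4] selects indices [0, 1, 2, 3] (0->17, 1->20, 2->20, 3->18), giving [17, 20, 20, 18].

[17, 20, 20, 18]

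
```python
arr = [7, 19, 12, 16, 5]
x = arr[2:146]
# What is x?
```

arr has length 5. The slice arr[2:146] selects indices [2, 3, 4] (2->12, 3->16, 4->5), giving [12, 16, 5].

[12, 16, 5]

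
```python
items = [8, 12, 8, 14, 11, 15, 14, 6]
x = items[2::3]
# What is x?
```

items has length 8. The slice items[2::3] selects indices [2, 5] (2->8, 5->15), giving [8, 15].

[8, 15]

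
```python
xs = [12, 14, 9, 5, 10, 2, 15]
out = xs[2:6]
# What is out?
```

xs has length 7. The slice xs[2:6] selects indices [2, 3, 4, 5] (2->9, 3->5, 4->10, 5->2), giving [9, 5, 10, 2].

[9, 5, 10, 2]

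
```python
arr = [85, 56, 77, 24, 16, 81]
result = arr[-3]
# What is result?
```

arr has length 6. Negative index -3 maps to positive index 6 + (-3) = 3. arr[3] = 24.

24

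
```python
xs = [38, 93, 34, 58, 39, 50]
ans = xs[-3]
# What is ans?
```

xs has length 6. Negative index -3 maps to positive index 6 + (-3) = 3. xs[3] = 58.

58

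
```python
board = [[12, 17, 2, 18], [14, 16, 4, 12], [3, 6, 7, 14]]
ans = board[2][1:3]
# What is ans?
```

board[2] = [3, 6, 7, 14]. board[2] has length 4. The slice board[2][1:3] selects indices [1, 2] (1->6, 2->7), giving [6, 7].

[6, 7]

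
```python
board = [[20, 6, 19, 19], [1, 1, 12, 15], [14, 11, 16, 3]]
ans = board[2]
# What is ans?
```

board has 3 rows. Row 2 is [14, 11, 16, 3].

[14, 11, 16, 3]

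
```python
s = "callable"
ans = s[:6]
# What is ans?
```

s has length 8. The slice s[:6] selects indices [0, 1, 2, 3, 4, 5] (0->'c', 1->'a', 2->'l', 3->'l', 4->'a', 5->'b'), giving 'callab'.

'callab'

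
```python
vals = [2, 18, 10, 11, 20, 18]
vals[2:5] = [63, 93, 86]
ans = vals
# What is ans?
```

vals starts as [2, 18, 10, 11, 20, 18] (length 6). The slice vals[2:5] covers indices [2, 3, 4] with values [10, 11, 20]. Replacing that slice with [63, 93, 86] (same length) produces [2, 18, 63, 93, 86, 18].

[2, 18, 63, 93, 86, 18]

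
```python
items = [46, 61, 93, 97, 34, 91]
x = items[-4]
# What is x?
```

items has length 6. Negative index -4 maps to positive index 6 + (-4) = 2. items[2] = 93.

93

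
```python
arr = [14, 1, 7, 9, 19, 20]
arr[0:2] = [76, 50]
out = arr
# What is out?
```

arr starts as [14, 1, 7, 9, 19, 20] (length 6). The slice arr[0:2] covers indices [0, 1] with values [14, 1]. Replacing that slice with [76, 50] (same length) produces [76, 50, 7, 9, 19, 20].

[76, 50, 7, 9, 19, 20]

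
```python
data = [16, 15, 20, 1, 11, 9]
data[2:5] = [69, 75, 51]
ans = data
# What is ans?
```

data starts as [16, 15, 20, 1, 11, 9] (length 6). The slice data[2:5] covers indices [2, 3, 4] with values [20, 1, 11]. Replacing that slice with [69, 75, 51] (same length) produces [16, 15, 69, 75, 51, 9].

[16, 15, 69, 75, 51, 9]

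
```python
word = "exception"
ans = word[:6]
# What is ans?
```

word has length 9. The slice word[:6] selects indices [0, 1, 2, 3, 4, 5] (0->'e', 1->'x', 2->'c', 3->'e', 4->'p', 5->'t'), giving 'except'.

'except'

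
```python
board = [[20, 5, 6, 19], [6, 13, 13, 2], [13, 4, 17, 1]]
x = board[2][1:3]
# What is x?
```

board[2] = [13, 4, 17, 1]. board[2] has length 4. The slice board[2][1:3] selects indices [1, 2] (1->4, 2->17), giving [4, 17].

[4, 17]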